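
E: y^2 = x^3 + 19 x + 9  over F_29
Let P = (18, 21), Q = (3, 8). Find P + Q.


P != Q, so use the chord formula.
s = (y2 - y1) / (x2 - x1) = (16) / (14) mod 29 = 26
x3 = s^2 - x1 - x2 mod 29 = 26^2 - 18 - 3 = 17
y3 = s (x1 - x3) - y1 mod 29 = 26 * (18 - 17) - 21 = 5

P + Q = (17, 5)


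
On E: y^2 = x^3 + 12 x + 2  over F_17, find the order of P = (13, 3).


Compute successive multiples of P until we hit O:
  1P = (13, 3)
  2P = (6, 16)
  3P = (7, 15)
  4P = (1, 7)
  5P = (5, 0)
  6P = (1, 10)
  7P = (7, 2)
  8P = (6, 1)
  ... (continuing to 10P)
  10P = O

ord(P) = 10


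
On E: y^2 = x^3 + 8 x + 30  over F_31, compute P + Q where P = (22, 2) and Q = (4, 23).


P != Q, so use the chord formula.
s = (y2 - y1) / (x2 - x1) = (21) / (13) mod 31 = 4
x3 = s^2 - x1 - x2 mod 31 = 4^2 - 22 - 4 = 21
y3 = s (x1 - x3) - y1 mod 31 = 4 * (22 - 21) - 2 = 2

P + Q = (21, 2)


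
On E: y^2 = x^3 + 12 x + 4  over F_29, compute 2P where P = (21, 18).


Doubling: s = (3 x1^2 + a) / (2 y1)
s = (3*21^2 + 12) / (2*18) mod 29 = 25
x3 = s^2 - 2 x1 mod 29 = 25^2 - 2*21 = 3
y3 = s (x1 - x3) - y1 mod 29 = 25 * (21 - 3) - 18 = 26

2P = (3, 26)


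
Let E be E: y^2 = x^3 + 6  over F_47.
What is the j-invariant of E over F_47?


Delta = -16(4 a^3 + 27 b^2) mod 47 = 5
-1728 * (4 a)^3 = -1728 * (4*0)^3 mod 47 = 0
j = 0 * 5^(-1) mod 47 = 0

j = 0 (mod 47)


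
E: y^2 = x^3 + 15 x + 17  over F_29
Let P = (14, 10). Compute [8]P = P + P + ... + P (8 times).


k = 8 = 1000_2 (binary, LSB first: 0001)
Double-and-add from P = (14, 10):
  bit 0 = 0: acc unchanged = O
  bit 1 = 0: acc unchanged = O
  bit 2 = 0: acc unchanged = O
  bit 3 = 1: acc = O + (18, 0) = (18, 0)

8P = (18, 0)


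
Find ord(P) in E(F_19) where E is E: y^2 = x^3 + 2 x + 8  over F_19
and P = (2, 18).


Compute successive multiples of P until we hit O:
  1P = (2, 18)
  2P = (7, 17)
  3P = (7, 2)
  4P = (2, 1)
  5P = O

ord(P) = 5


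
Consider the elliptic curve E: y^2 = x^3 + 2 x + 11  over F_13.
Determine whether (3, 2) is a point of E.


Check whether y^2 = x^3 + 2 x + 11 (mod 13) for (x, y) = (3, 2).
LHS: y^2 = 2^2 mod 13 = 4
RHS: x^3 + 2 x + 11 = 3^3 + 2*3 + 11 mod 13 = 5
LHS != RHS

No, not on the curve


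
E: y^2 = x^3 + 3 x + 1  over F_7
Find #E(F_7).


For each x in F_7, count y with y^2 = x^3 + 3 x + 1 mod 7:
  x = 0: RHS = 1, y in [1, 6]  -> 2 point(s)
  x = 2: RHS = 1, y in [1, 6]  -> 2 point(s)
  x = 3: RHS = 2, y in [3, 4]  -> 2 point(s)
  x = 4: RHS = 0, y in [0]  -> 1 point(s)
  x = 5: RHS = 1, y in [1, 6]  -> 2 point(s)
  x = 6: RHS = 4, y in [2, 5]  -> 2 point(s)
Affine points: 11. Add the point at infinity: total = 12.

#E(F_7) = 12


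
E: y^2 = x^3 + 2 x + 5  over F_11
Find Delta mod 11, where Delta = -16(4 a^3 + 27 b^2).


4 a^3 + 27 b^2 = 4*2^3 + 27*5^2 = 32 + 675 = 707
Delta = -16 * (707) = -11312
Delta mod 11 = 7

Delta = 7 (mod 11)


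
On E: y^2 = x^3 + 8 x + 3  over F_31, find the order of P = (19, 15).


Compute successive multiples of P until we hit O:
  1P = (19, 15)
  2P = (29, 14)
  3P = (23, 4)
  4P = (14, 10)
  5P = (30, 5)
  6P = (21, 15)
  7P = (22, 16)
  8P = (28, 13)
  ... (continuing to 28P)
  28P = O

ord(P) = 28


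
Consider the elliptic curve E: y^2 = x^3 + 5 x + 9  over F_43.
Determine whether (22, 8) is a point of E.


Check whether y^2 = x^3 + 5 x + 9 (mod 43) for (x, y) = (22, 8).
LHS: y^2 = 8^2 mod 43 = 21
RHS: x^3 + 5 x + 9 = 22^3 + 5*22 + 9 mod 43 = 17
LHS != RHS

No, not on the curve


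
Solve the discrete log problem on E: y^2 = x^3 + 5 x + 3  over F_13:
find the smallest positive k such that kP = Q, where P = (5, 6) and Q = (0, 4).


Enumerate multiples of P until we hit Q = (0, 4):
  1P = (5, 6)
  2P = (7, 11)
  3P = (4, 3)
  4P = (0, 9)
  5P = (12, 6)
  6P = (9, 7)
  7P = (8, 3)
  8P = (1, 3)
  9P = (10, 0)
  10P = (1, 10)
  11P = (8, 10)
  12P = (9, 6)
  13P = (12, 7)
  14P = (0, 4)
Match found at i = 14.

k = 14


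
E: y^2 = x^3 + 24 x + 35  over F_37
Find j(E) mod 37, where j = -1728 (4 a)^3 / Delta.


Delta = -16(4 a^3 + 27 b^2) mod 37 = 19
-1728 * (4 a)^3 = -1728 * (4*24)^3 mod 37 = 23
j = 23 * 19^(-1) mod 37 = 9

j = 9 (mod 37)


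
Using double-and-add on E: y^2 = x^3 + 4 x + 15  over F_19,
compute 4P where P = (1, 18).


k = 4 = 100_2 (binary, LSB first: 001)
Double-and-add from P = (1, 18):
  bit 0 = 0: acc unchanged = O
  bit 1 = 0: acc unchanged = O
  bit 2 = 1: acc = O + (9, 1) = (9, 1)

4P = (9, 1)


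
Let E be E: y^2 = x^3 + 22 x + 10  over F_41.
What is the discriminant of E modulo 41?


4 a^3 + 27 b^2 = 4*22^3 + 27*10^2 = 42592 + 2700 = 45292
Delta = -16 * (45292) = -724672
Delta mod 41 = 3

Delta = 3 (mod 41)


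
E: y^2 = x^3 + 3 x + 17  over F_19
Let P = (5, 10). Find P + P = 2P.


Doubling: s = (3 x1^2 + a) / (2 y1)
s = (3*5^2 + 3) / (2*10) mod 19 = 2
x3 = s^2 - 2 x1 mod 19 = 2^2 - 2*5 = 13
y3 = s (x1 - x3) - y1 mod 19 = 2 * (5 - 13) - 10 = 12

2P = (13, 12)


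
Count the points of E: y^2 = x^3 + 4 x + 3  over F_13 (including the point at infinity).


For each x in F_13, count y with y^2 = x^3 + 4 x + 3 mod 13:
  x = 0: RHS = 3, y in [4, 9]  -> 2 point(s)
  x = 3: RHS = 3, y in [4, 9]  -> 2 point(s)
  x = 6: RHS = 9, y in [3, 10]  -> 2 point(s)
  x = 7: RHS = 10, y in [6, 7]  -> 2 point(s)
  x = 8: RHS = 1, y in [1, 12]  -> 2 point(s)
  x = 9: RHS = 1, y in [1, 12]  -> 2 point(s)
  x = 10: RHS = 3, y in [4, 9]  -> 2 point(s)
  x = 11: RHS = 0, y in [0]  -> 1 point(s)
Affine points: 15. Add the point at infinity: total = 16.

#E(F_13) = 16


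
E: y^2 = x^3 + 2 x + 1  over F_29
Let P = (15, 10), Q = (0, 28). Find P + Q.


P != Q, so use the chord formula.
s = (y2 - y1) / (x2 - x1) = (18) / (14) mod 29 = 22
x3 = s^2 - x1 - x2 mod 29 = 22^2 - 15 - 0 = 5
y3 = s (x1 - x3) - y1 mod 29 = 22 * (15 - 5) - 10 = 7

P + Q = (5, 7)


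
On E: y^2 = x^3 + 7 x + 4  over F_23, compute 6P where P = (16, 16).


k = 6 = 110_2 (binary, LSB first: 011)
Double-and-add from P = (16, 16):
  bit 0 = 0: acc unchanged = O
  bit 1 = 1: acc = O + (20, 5) = (20, 5)
  bit 2 = 1: acc = (20, 5) + (1, 9) = (3, 12)

6P = (3, 12)


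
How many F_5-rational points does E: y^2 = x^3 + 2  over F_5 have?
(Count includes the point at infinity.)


For each x in F_5, count y with y^2 = x^3 + 0 x + 2 mod 5:
  x = 2: RHS = 0, y in [0]  -> 1 point(s)
  x = 3: RHS = 4, y in [2, 3]  -> 2 point(s)
  x = 4: RHS = 1, y in [1, 4]  -> 2 point(s)
Affine points: 5. Add the point at infinity: total = 6.

#E(F_5) = 6


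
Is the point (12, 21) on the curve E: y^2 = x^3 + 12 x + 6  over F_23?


Check whether y^2 = x^3 + 12 x + 6 (mod 23) for (x, y) = (12, 21).
LHS: y^2 = 21^2 mod 23 = 4
RHS: x^3 + 12 x + 6 = 12^3 + 12*12 + 6 mod 23 = 15
LHS != RHS

No, not on the curve


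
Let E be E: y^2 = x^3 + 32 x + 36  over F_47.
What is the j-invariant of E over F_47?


Delta = -16(4 a^3 + 27 b^2) mod 47 = 27
-1728 * (4 a)^3 = -1728 * (4*32)^3 mod 47 = 38
j = 38 * 27^(-1) mod 47 = 31

j = 31 (mod 47)


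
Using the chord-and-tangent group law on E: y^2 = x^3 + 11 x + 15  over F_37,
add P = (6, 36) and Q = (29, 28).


P != Q, so use the chord formula.
s = (y2 - y1) / (x2 - x1) = (29) / (23) mod 37 = 27
x3 = s^2 - x1 - x2 mod 37 = 27^2 - 6 - 29 = 28
y3 = s (x1 - x3) - y1 mod 37 = 27 * (6 - 28) - 36 = 36

P + Q = (28, 36)


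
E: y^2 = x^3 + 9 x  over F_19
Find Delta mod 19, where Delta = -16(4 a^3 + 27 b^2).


4 a^3 + 27 b^2 = 4*9^3 + 27*0^2 = 2916 + 0 = 2916
Delta = -16 * (2916) = -46656
Delta mod 19 = 8

Delta = 8 (mod 19)


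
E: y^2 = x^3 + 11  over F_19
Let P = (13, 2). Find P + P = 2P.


Doubling: s = (3 x1^2 + a) / (2 y1)
s = (3*13^2 + 0) / (2*2) mod 19 = 8
x3 = s^2 - 2 x1 mod 19 = 8^2 - 2*13 = 0
y3 = s (x1 - x3) - y1 mod 19 = 8 * (13 - 0) - 2 = 7

2P = (0, 7)


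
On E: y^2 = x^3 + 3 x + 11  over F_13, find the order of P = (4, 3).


Compute successive multiples of P until we hit O:
  1P = (4, 3)
  2P = (9, 0)
  3P = (4, 10)
  4P = O

ord(P) = 4


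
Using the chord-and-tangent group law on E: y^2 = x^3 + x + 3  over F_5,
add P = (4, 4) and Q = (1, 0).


P != Q, so use the chord formula.
s = (y2 - y1) / (x2 - x1) = (1) / (2) mod 5 = 3
x3 = s^2 - x1 - x2 mod 5 = 3^2 - 4 - 1 = 4
y3 = s (x1 - x3) - y1 mod 5 = 3 * (4 - 4) - 4 = 1

P + Q = (4, 1)


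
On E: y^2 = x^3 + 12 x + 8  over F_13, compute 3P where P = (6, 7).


k = 3 = 11_2 (binary, LSB first: 11)
Double-and-add from P = (6, 7):
  bit 0 = 1: acc = O + (6, 7) = (6, 7)
  bit 1 = 1: acc = (6, 7) + (10, 7) = (10, 6)

3P = (10, 6)


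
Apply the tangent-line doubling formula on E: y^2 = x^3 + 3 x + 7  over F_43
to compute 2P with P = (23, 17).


Doubling: s = (3 x1^2 + a) / (2 y1)
s = (3*23^2 + 3) / (2*17) mod 43 = 24
x3 = s^2 - 2 x1 mod 43 = 24^2 - 2*23 = 14
y3 = s (x1 - x3) - y1 mod 43 = 24 * (23 - 14) - 17 = 27

2P = (14, 27)


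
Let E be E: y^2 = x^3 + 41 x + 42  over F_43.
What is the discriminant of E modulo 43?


4 a^3 + 27 b^2 = 4*41^3 + 27*42^2 = 275684 + 47628 = 323312
Delta = -16 * (323312) = -5172992
Delta mod 43 = 37

Delta = 37 (mod 43)


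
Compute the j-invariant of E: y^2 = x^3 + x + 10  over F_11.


Delta = -16(4 a^3 + 27 b^2) mod 11 = 10
-1728 * (4 a)^3 = -1728 * (4*1)^3 mod 11 = 2
j = 2 * 10^(-1) mod 11 = 9

j = 9 (mod 11)


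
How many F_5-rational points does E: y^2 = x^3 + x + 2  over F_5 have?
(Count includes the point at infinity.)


For each x in F_5, count y with y^2 = x^3 + 1 x + 2 mod 5:
  x = 1: RHS = 4, y in [2, 3]  -> 2 point(s)
  x = 4: RHS = 0, y in [0]  -> 1 point(s)
Affine points: 3. Add the point at infinity: total = 4.

#E(F_5) = 4


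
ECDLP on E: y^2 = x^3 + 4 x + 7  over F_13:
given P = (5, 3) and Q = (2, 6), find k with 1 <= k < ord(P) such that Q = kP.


Enumerate multiples of P until we hit Q = (2, 6):
  1P = (5, 3)
  2P = (7, 1)
  3P = (2, 7)
  4P = (2, 6)
Match found at i = 4.

k = 4


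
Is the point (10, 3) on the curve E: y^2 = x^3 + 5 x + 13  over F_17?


Check whether y^2 = x^3 + 5 x + 13 (mod 17) for (x, y) = (10, 3).
LHS: y^2 = 3^2 mod 17 = 9
RHS: x^3 + 5 x + 13 = 10^3 + 5*10 + 13 mod 17 = 9
LHS = RHS

Yes, on the curve


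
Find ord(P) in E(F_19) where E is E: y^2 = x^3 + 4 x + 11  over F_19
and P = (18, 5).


Compute successive multiples of P until we hit O:
  1P = (18, 5)
  2P = (8, 2)
  3P = (10, 5)
  4P = (10, 14)
  5P = (8, 17)
  6P = (18, 14)
  7P = O

ord(P) = 7


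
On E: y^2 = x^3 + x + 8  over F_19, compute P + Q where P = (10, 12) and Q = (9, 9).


P != Q, so use the chord formula.
s = (y2 - y1) / (x2 - x1) = (16) / (18) mod 19 = 3
x3 = s^2 - x1 - x2 mod 19 = 3^2 - 10 - 9 = 9
y3 = s (x1 - x3) - y1 mod 19 = 3 * (10 - 9) - 12 = 10

P + Q = (9, 10)


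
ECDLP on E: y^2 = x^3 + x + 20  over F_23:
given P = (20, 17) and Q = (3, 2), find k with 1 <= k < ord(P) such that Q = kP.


Enumerate multiples of P until we hit Q = (3, 2):
  1P = (20, 17)
  2P = (14, 15)
  3P = (7, 18)
  4P = (22, 15)
  5P = (5, 14)
  6P = (10, 8)
  7P = (6, 14)
  8P = (15, 12)
  9P = (12, 14)
  10P = (3, 21)
  11P = (3, 2)
Match found at i = 11.

k = 11


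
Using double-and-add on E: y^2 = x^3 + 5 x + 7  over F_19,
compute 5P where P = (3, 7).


k = 5 = 101_2 (binary, LSB first: 101)
Double-and-add from P = (3, 7):
  bit 0 = 1: acc = O + (3, 7) = (3, 7)
  bit 1 = 0: acc unchanged = (3, 7)
  bit 2 = 1: acc = (3, 7) + (7, 10) = (6, 5)

5P = (6, 5)


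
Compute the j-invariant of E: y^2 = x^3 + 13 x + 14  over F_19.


Delta = -16(4 a^3 + 27 b^2) mod 19 = 3
-1728 * (4 a)^3 = -1728 * (4*13)^3 mod 19 = 8
j = 8 * 3^(-1) mod 19 = 9

j = 9 (mod 19)


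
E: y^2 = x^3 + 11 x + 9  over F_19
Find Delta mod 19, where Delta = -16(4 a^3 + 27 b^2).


4 a^3 + 27 b^2 = 4*11^3 + 27*9^2 = 5324 + 2187 = 7511
Delta = -16 * (7511) = -120176
Delta mod 19 = 18

Delta = 18 (mod 19)


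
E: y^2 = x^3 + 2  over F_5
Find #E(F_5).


For each x in F_5, count y with y^2 = x^3 + 0 x + 2 mod 5:
  x = 2: RHS = 0, y in [0]  -> 1 point(s)
  x = 3: RHS = 4, y in [2, 3]  -> 2 point(s)
  x = 4: RHS = 1, y in [1, 4]  -> 2 point(s)
Affine points: 5. Add the point at infinity: total = 6.

#E(F_5) = 6


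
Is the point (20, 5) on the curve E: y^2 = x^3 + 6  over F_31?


Check whether y^2 = x^3 + 0 x + 6 (mod 31) for (x, y) = (20, 5).
LHS: y^2 = 5^2 mod 31 = 25
RHS: x^3 + 0 x + 6 = 20^3 + 0*20 + 6 mod 31 = 8
LHS != RHS

No, not on the curve


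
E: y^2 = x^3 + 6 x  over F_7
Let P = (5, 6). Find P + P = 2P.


Doubling: s = (3 x1^2 + a) / (2 y1)
s = (3*5^2 + 6) / (2*6) mod 7 = 5
x3 = s^2 - 2 x1 mod 7 = 5^2 - 2*5 = 1
y3 = s (x1 - x3) - y1 mod 7 = 5 * (5 - 1) - 6 = 0

2P = (1, 0)


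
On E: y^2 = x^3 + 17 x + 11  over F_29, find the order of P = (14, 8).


Compute successive multiples of P until we hit O:
  1P = (14, 8)
  2P = (21, 1)
  3P = (24, 2)
  4P = (25, 16)
  5P = (26, 7)
  6P = (17, 14)
  7P = (2, 16)
  8P = (7, 26)
  ... (continuing to 18P)
  18P = O

ord(P) = 18


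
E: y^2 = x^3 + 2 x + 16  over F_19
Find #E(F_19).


For each x in F_19, count y with y^2 = x^3 + 2 x + 16 mod 19:
  x = 0: RHS = 16, y in [4, 15]  -> 2 point(s)
  x = 1: RHS = 0, y in [0]  -> 1 point(s)
  x = 2: RHS = 9, y in [3, 16]  -> 2 point(s)
  x = 3: RHS = 11, y in [7, 12]  -> 2 point(s)
  x = 6: RHS = 16, y in [4, 15]  -> 2 point(s)
  x = 11: RHS = 1, y in [1, 18]  -> 2 point(s)
  x = 12: RHS = 1, y in [1, 18]  -> 2 point(s)
  x = 13: RHS = 16, y in [4, 15]  -> 2 point(s)
  x = 15: RHS = 1, y in [1, 18]  -> 2 point(s)
  x = 17: RHS = 4, y in [2, 17]  -> 2 point(s)
Affine points: 19. Add the point at infinity: total = 20.

#E(F_19) = 20


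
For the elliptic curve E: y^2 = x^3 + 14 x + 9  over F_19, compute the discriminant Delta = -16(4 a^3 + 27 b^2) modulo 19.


4 a^3 + 27 b^2 = 4*14^3 + 27*9^2 = 10976 + 2187 = 13163
Delta = -16 * (13163) = -210608
Delta mod 19 = 7

Delta = 7 (mod 19)


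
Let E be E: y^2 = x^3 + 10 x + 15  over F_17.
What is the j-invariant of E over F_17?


Delta = -16(4 a^3 + 27 b^2) mod 17 = 11
-1728 * (4 a)^3 = -1728 * (4*10)^3 mod 17 = 4
j = 4 * 11^(-1) mod 17 = 5

j = 5 (mod 17)


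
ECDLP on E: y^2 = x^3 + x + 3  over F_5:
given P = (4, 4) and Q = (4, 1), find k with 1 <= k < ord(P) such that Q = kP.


Enumerate multiples of P until we hit Q = (4, 1):
  1P = (4, 4)
  2P = (1, 0)
  3P = (4, 1)
Match found at i = 3.

k = 3


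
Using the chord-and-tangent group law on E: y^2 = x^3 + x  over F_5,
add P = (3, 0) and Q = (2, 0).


P != Q, so use the chord formula.
s = (y2 - y1) / (x2 - x1) = (0) / (4) mod 5 = 0
x3 = s^2 - x1 - x2 mod 5 = 0^2 - 3 - 2 = 0
y3 = s (x1 - x3) - y1 mod 5 = 0 * (3 - 0) - 0 = 0

P + Q = (0, 0)


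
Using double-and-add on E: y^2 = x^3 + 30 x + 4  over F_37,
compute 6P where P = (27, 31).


k = 6 = 110_2 (binary, LSB first: 011)
Double-and-add from P = (27, 31):
  bit 0 = 0: acc unchanged = O
  bit 1 = 1: acc = O + (27, 6) = (27, 6)
  bit 2 = 1: acc = (27, 6) + (27, 31) = O

6P = O


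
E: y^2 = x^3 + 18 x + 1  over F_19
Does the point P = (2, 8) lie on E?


Check whether y^2 = x^3 + 18 x + 1 (mod 19) for (x, y) = (2, 8).
LHS: y^2 = 8^2 mod 19 = 7
RHS: x^3 + 18 x + 1 = 2^3 + 18*2 + 1 mod 19 = 7
LHS = RHS

Yes, on the curve


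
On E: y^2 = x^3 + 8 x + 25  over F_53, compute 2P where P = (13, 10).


Doubling: s = (3 x1^2 + a) / (2 y1)
s = (3*13^2 + 8) / (2*10) mod 53 = 39
x3 = s^2 - 2 x1 mod 53 = 39^2 - 2*13 = 11
y3 = s (x1 - x3) - y1 mod 53 = 39 * (13 - 11) - 10 = 15

2P = (11, 15)


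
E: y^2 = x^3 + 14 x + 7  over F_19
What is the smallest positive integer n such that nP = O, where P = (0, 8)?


Compute successive multiples of P until we hit O:
  1P = (0, 8)
  2P = (7, 12)
  3P = (10, 8)
  4P = (9, 11)
  5P = (8, 2)
  6P = (8, 17)
  7P = (9, 8)
  8P = (10, 11)
  ... (continuing to 11P)
  11P = O

ord(P) = 11


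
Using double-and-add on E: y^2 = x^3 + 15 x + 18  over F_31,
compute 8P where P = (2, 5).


k = 8 = 1000_2 (binary, LSB first: 0001)
Double-and-add from P = (2, 5):
  bit 0 = 0: acc unchanged = O
  bit 1 = 0: acc unchanged = O
  bit 2 = 0: acc unchanged = O
  bit 3 = 1: acc = O + (17, 3) = (17, 3)

8P = (17, 3)


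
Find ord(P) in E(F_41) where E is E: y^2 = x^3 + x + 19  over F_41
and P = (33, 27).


Compute successive multiples of P until we hit O:
  1P = (33, 27)
  2P = (12, 23)
  3P = (19, 3)
  4P = (7, 0)
  5P = (19, 38)
  6P = (12, 18)
  7P = (33, 14)
  8P = O

ord(P) = 8


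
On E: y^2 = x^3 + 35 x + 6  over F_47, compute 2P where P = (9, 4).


Doubling: s = (3 x1^2 + a) / (2 y1)
s = (3*9^2 + 35) / (2*4) mod 47 = 23
x3 = s^2 - 2 x1 mod 47 = 23^2 - 2*9 = 41
y3 = s (x1 - x3) - y1 mod 47 = 23 * (9 - 41) - 4 = 12

2P = (41, 12)


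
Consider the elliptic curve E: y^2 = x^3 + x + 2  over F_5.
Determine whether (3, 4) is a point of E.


Check whether y^2 = x^3 + 1 x + 2 (mod 5) for (x, y) = (3, 4).
LHS: y^2 = 4^2 mod 5 = 1
RHS: x^3 + 1 x + 2 = 3^3 + 1*3 + 2 mod 5 = 2
LHS != RHS

No, not on the curve


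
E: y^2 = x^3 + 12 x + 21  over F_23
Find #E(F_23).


For each x in F_23, count y with y^2 = x^3 + 12 x + 21 mod 23:
  x = 4: RHS = 18, y in [8, 15]  -> 2 point(s)
  x = 8: RHS = 8, y in [10, 13]  -> 2 point(s)
  x = 11: RHS = 12, y in [9, 14]  -> 2 point(s)
  x = 14: RHS = 12, y in [9, 14]  -> 2 point(s)
  x = 16: RHS = 8, y in [10, 13]  -> 2 point(s)
  x = 17: RHS = 9, y in [3, 20]  -> 2 point(s)
  x = 19: RHS = 1, y in [1, 22]  -> 2 point(s)
  x = 20: RHS = 4, y in [2, 21]  -> 2 point(s)
  x = 21: RHS = 12, y in [9, 14]  -> 2 point(s)
  x = 22: RHS = 8, y in [10, 13]  -> 2 point(s)
Affine points: 20. Add the point at infinity: total = 21.

#E(F_23) = 21


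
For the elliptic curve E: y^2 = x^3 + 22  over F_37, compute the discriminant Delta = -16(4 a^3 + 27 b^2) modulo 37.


4 a^3 + 27 b^2 = 4*0^3 + 27*22^2 = 0 + 13068 = 13068
Delta = -16 * (13068) = -209088
Delta mod 37 = 36

Delta = 36 (mod 37)


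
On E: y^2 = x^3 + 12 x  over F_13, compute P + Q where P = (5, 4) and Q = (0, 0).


P != Q, so use the chord formula.
s = (y2 - y1) / (x2 - x1) = (9) / (8) mod 13 = 6
x3 = s^2 - x1 - x2 mod 13 = 6^2 - 5 - 0 = 5
y3 = s (x1 - x3) - y1 mod 13 = 6 * (5 - 5) - 4 = 9

P + Q = (5, 9)


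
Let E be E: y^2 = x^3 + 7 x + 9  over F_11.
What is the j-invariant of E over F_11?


Delta = -16(4 a^3 + 27 b^2) mod 11 = 3
-1728 * (4 a)^3 = -1728 * (4*7)^3 mod 11 = 4
j = 4 * 3^(-1) mod 11 = 5

j = 5 (mod 11)


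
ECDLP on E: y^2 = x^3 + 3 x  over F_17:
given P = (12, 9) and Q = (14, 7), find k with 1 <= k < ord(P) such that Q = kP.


Enumerate multiples of P until we hit Q = (14, 7):
  1P = (12, 9)
  2P = (8, 14)
  3P = (6, 9)
  4P = (16, 8)
  5P = (5, 2)
  6P = (1, 2)
  7P = (3, 6)
  8P = (4, 5)
  9P = (14, 7)
Match found at i = 9.

k = 9


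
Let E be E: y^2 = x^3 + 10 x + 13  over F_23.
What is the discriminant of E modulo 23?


4 a^3 + 27 b^2 = 4*10^3 + 27*13^2 = 4000 + 4563 = 8563
Delta = -16 * (8563) = -137008
Delta mod 23 = 3

Delta = 3 (mod 23)


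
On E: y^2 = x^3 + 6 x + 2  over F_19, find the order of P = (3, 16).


Compute successive multiples of P until we hit O:
  1P = (3, 16)
  2P = (10, 13)
  3P = (12, 15)
  4P = (8, 12)
  5P = (17, 18)
  6P = (6, 8)
  7P = (15, 16)
  8P = (1, 3)
  ... (continuing to 25P)
  25P = O

ord(P) = 25


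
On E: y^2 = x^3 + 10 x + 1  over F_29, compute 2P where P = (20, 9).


Doubling: s = (3 x1^2 + a) / (2 y1)
s = (3*20^2 + 10) / (2*9) mod 29 = 6
x3 = s^2 - 2 x1 mod 29 = 6^2 - 2*20 = 25
y3 = s (x1 - x3) - y1 mod 29 = 6 * (20 - 25) - 9 = 19

2P = (25, 19)


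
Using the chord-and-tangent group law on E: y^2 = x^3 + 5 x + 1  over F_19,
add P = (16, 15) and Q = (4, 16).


P != Q, so use the chord formula.
s = (y2 - y1) / (x2 - x1) = (1) / (7) mod 19 = 11
x3 = s^2 - x1 - x2 mod 19 = 11^2 - 16 - 4 = 6
y3 = s (x1 - x3) - y1 mod 19 = 11 * (16 - 6) - 15 = 0

P + Q = (6, 0)


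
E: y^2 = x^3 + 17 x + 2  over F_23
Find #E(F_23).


For each x in F_23, count y with y^2 = x^3 + 17 x + 2 mod 23:
  x = 0: RHS = 2, y in [5, 18]  -> 2 point(s)
  x = 7: RHS = 4, y in [2, 21]  -> 2 point(s)
  x = 8: RHS = 6, y in [11, 12]  -> 2 point(s)
  x = 11: RHS = 2, y in [5, 18]  -> 2 point(s)
  x = 12: RHS = 2, y in [5, 18]  -> 2 point(s)
  x = 16: RHS = 0, y in [0]  -> 1 point(s)
  x = 17: RHS = 6, y in [11, 12]  -> 2 point(s)
  x = 19: RHS = 8, y in [10, 13]  -> 2 point(s)
  x = 20: RHS = 16, y in [4, 19]  -> 2 point(s)
  x = 21: RHS = 6, y in [11, 12]  -> 2 point(s)
Affine points: 19. Add the point at infinity: total = 20.

#E(F_23) = 20


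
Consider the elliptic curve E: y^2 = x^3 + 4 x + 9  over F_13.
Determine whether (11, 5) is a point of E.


Check whether y^2 = x^3 + 4 x + 9 (mod 13) for (x, y) = (11, 5).
LHS: y^2 = 5^2 mod 13 = 12
RHS: x^3 + 4 x + 9 = 11^3 + 4*11 + 9 mod 13 = 6
LHS != RHS

No, not on the curve


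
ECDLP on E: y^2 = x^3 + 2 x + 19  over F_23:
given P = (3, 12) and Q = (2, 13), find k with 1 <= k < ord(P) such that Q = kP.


Enumerate multiples of P until we hit Q = (2, 13):
  1P = (3, 12)
  2P = (7, 10)
  3P = (19, 19)
  4P = (2, 10)
  5P = (22, 19)
  6P = (14, 13)
  7P = (10, 2)
  8P = (5, 4)
  9P = (8, 8)
  10P = (20, 20)
  11P = (12, 0)
  12P = (20, 3)
  13P = (8, 15)
  14P = (5, 19)
  15P = (10, 21)
  16P = (14, 10)
  17P = (22, 4)
  18P = (2, 13)
Match found at i = 18.

k = 18


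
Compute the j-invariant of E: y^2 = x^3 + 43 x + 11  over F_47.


Delta = -16(4 a^3 + 27 b^2) mod 47 = 46
-1728 * (4 a)^3 = -1728 * (4*43)^3 mod 47 = 17
j = 17 * 46^(-1) mod 47 = 30

j = 30 (mod 47)


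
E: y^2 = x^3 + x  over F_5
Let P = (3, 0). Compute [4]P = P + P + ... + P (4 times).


k = 4 = 100_2 (binary, LSB first: 001)
Double-and-add from P = (3, 0):
  bit 0 = 0: acc unchanged = O
  bit 1 = 0: acc unchanged = O
  bit 2 = 1: acc = O + O = O

4P = O


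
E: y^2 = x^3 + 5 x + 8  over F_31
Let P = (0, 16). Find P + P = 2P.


Doubling: s = (3 x1^2 + a) / (2 y1)
s = (3*0^2 + 5) / (2*16) mod 31 = 5
x3 = s^2 - 2 x1 mod 31 = 5^2 - 2*0 = 25
y3 = s (x1 - x3) - y1 mod 31 = 5 * (0 - 25) - 16 = 14

2P = (25, 14)


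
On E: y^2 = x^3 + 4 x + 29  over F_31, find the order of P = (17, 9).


Compute successive multiples of P until we hit O:
  1P = (17, 9)
  2P = (22, 16)
  3P = (20, 24)
  4P = (19, 12)
  5P = (5, 9)
  6P = (9, 22)
  7P = (12, 10)
  8P = (7, 20)
  ... (continuing to 29P)
  29P = O

ord(P) = 29


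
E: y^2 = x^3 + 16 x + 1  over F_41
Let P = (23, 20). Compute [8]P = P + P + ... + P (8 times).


k = 8 = 1000_2 (binary, LSB first: 0001)
Double-and-add from P = (23, 20):
  bit 0 = 0: acc unchanged = O
  bit 1 = 0: acc unchanged = O
  bit 2 = 0: acc unchanged = O
  bit 3 = 1: acc = O + (20, 30) = (20, 30)

8P = (20, 30)


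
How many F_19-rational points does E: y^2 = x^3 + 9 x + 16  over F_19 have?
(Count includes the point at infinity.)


For each x in F_19, count y with y^2 = x^3 + 9 x + 16 mod 19:
  x = 0: RHS = 16, y in [4, 15]  -> 2 point(s)
  x = 1: RHS = 7, y in [8, 11]  -> 2 point(s)
  x = 2: RHS = 4, y in [2, 17]  -> 2 point(s)
  x = 6: RHS = 1, y in [1, 18]  -> 2 point(s)
  x = 7: RHS = 4, y in [2, 17]  -> 2 point(s)
  x = 8: RHS = 11, y in [7, 12]  -> 2 point(s)
  x = 9: RHS = 9, y in [3, 16]  -> 2 point(s)
  x = 10: RHS = 4, y in [2, 17]  -> 2 point(s)
  x = 12: RHS = 9, y in [3, 16]  -> 2 point(s)
  x = 14: RHS = 17, y in [6, 13]  -> 2 point(s)
  x = 15: RHS = 11, y in [7, 12]  -> 2 point(s)
  x = 16: RHS = 0, y in [0]  -> 1 point(s)
  x = 17: RHS = 9, y in [3, 16]  -> 2 point(s)
  x = 18: RHS = 6, y in [5, 14]  -> 2 point(s)
Affine points: 27. Add the point at infinity: total = 28.

#E(F_19) = 28


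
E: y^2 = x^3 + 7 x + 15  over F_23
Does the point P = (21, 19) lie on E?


Check whether y^2 = x^3 + 7 x + 15 (mod 23) for (x, y) = (21, 19).
LHS: y^2 = 19^2 mod 23 = 16
RHS: x^3 + 7 x + 15 = 21^3 + 7*21 + 15 mod 23 = 16
LHS = RHS

Yes, on the curve


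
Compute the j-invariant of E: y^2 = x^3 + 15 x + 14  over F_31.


Delta = -16(4 a^3 + 27 b^2) mod 31 = 28
-1728 * (4 a)^3 = -1728 * (4*15)^3 mod 31 = 29
j = 29 * 28^(-1) mod 31 = 11

j = 11 (mod 31)


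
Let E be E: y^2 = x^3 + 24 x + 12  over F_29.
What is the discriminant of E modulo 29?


4 a^3 + 27 b^2 = 4*24^3 + 27*12^2 = 55296 + 3888 = 59184
Delta = -16 * (59184) = -946944
Delta mod 29 = 22

Delta = 22 (mod 29)


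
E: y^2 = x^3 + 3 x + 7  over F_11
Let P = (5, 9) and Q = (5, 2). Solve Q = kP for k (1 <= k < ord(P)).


Enumerate multiples of P until we hit Q = (5, 2):
  1P = (5, 9)
  2P = (10, 6)
  3P = (10, 5)
  4P = (5, 2)
Match found at i = 4.

k = 4


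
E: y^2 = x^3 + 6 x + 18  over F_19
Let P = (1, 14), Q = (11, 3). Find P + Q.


P != Q, so use the chord formula.
s = (y2 - y1) / (x2 - x1) = (8) / (10) mod 19 = 16
x3 = s^2 - x1 - x2 mod 19 = 16^2 - 1 - 11 = 16
y3 = s (x1 - x3) - y1 mod 19 = 16 * (1 - 16) - 14 = 12

P + Q = (16, 12)


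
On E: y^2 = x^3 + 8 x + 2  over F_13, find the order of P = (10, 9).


Compute successive multiples of P until we hit O:
  1P = (10, 9)
  2P = (3, 1)
  3P = (9, 7)
  4P = (11, 2)
  5P = (2, 0)
  6P = (11, 11)
  7P = (9, 6)
  8P = (3, 12)
  ... (continuing to 10P)
  10P = O

ord(P) = 10


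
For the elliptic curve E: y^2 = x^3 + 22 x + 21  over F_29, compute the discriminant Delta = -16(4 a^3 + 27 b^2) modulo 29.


4 a^3 + 27 b^2 = 4*22^3 + 27*21^2 = 42592 + 11907 = 54499
Delta = -16 * (54499) = -871984
Delta mod 29 = 17

Delta = 17 (mod 29)


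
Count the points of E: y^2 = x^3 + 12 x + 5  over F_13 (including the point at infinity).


For each x in F_13, count y with y^2 = x^3 + 12 x + 5 mod 13:
  x = 3: RHS = 3, y in [4, 9]  -> 2 point(s)
  x = 4: RHS = 0, y in [0]  -> 1 point(s)
  x = 7: RHS = 3, y in [4, 9]  -> 2 point(s)
  x = 9: RHS = 10, y in [6, 7]  -> 2 point(s)
  x = 11: RHS = 12, y in [5, 8]  -> 2 point(s)
Affine points: 9. Add the point at infinity: total = 10.

#E(F_13) = 10


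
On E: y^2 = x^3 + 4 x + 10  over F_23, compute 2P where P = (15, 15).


Doubling: s = (3 x1^2 + a) / (2 y1)
s = (3*15^2 + 4) / (2*15) mod 23 = 5
x3 = s^2 - 2 x1 mod 23 = 5^2 - 2*15 = 18
y3 = s (x1 - x3) - y1 mod 23 = 5 * (15 - 18) - 15 = 16

2P = (18, 16)


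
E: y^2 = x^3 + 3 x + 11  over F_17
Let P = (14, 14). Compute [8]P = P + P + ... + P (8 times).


k = 8 = 1000_2 (binary, LSB first: 0001)
Double-and-add from P = (14, 14):
  bit 0 = 0: acc unchanged = O
  bit 1 = 0: acc unchanged = O
  bit 2 = 0: acc unchanged = O
  bit 3 = 1: acc = O + (14, 3) = (14, 3)

8P = (14, 3)


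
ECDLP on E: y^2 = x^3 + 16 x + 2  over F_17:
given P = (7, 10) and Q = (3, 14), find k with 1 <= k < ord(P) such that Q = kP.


Enumerate multiples of P until we hit Q = (3, 14):
  1P = (7, 10)
  2P = (16, 11)
  3P = (15, 8)
  4P = (11, 8)
  5P = (12, 1)
  6P = (6, 12)
  7P = (8, 9)
  8P = (3, 3)
  9P = (9, 12)
  10P = (2, 12)
  11P = (0, 11)
  12P = (1, 11)
  13P = (1, 6)
  14P = (0, 6)
  15P = (2, 5)
  16P = (9, 5)
  17P = (3, 14)
Match found at i = 17.

k = 17


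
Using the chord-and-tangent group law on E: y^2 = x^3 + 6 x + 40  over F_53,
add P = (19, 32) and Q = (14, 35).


P != Q, so use the chord formula.
s = (y2 - y1) / (x2 - x1) = (3) / (48) mod 53 = 10
x3 = s^2 - x1 - x2 mod 53 = 10^2 - 19 - 14 = 14
y3 = s (x1 - x3) - y1 mod 53 = 10 * (19 - 14) - 32 = 18

P + Q = (14, 18)


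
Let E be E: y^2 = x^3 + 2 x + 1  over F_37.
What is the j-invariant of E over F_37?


Delta = -16(4 a^3 + 27 b^2) mod 37 = 18
-1728 * (4 a)^3 = -1728 * (4*2)^3 mod 37 = 8
j = 8 * 18^(-1) mod 37 = 21

j = 21 (mod 37)


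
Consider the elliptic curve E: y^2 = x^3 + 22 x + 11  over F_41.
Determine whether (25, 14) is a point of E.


Check whether y^2 = x^3 + 22 x + 11 (mod 41) for (x, y) = (25, 14).
LHS: y^2 = 14^2 mod 41 = 32
RHS: x^3 + 22 x + 11 = 25^3 + 22*25 + 11 mod 41 = 32
LHS = RHS

Yes, on the curve


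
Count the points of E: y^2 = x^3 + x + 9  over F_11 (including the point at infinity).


For each x in F_11, count y with y^2 = x^3 + 1 x + 9 mod 11:
  x = 0: RHS = 9, y in [3, 8]  -> 2 point(s)
  x = 1: RHS = 0, y in [0]  -> 1 point(s)
  x = 4: RHS = 0, y in [0]  -> 1 point(s)
  x = 6: RHS = 0, y in [0]  -> 1 point(s)
  x = 8: RHS = 1, y in [1, 10]  -> 2 point(s)
Affine points: 7. Add the point at infinity: total = 8.

#E(F_11) = 8


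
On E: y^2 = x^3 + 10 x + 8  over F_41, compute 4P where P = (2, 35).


k = 4 = 100_2 (binary, LSB first: 001)
Double-and-add from P = (2, 35):
  bit 0 = 0: acc unchanged = O
  bit 1 = 0: acc unchanged = O
  bit 2 = 1: acc = O + (32, 3) = (32, 3)

4P = (32, 3)


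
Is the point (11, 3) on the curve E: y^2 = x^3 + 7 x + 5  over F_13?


Check whether y^2 = x^3 + 7 x + 5 (mod 13) for (x, y) = (11, 3).
LHS: y^2 = 3^2 mod 13 = 9
RHS: x^3 + 7 x + 5 = 11^3 + 7*11 + 5 mod 13 = 9
LHS = RHS

Yes, on the curve


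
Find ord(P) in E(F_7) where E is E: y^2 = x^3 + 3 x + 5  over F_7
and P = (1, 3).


Compute successive multiples of P until we hit O:
  1P = (1, 3)
  2P = (6, 6)
  3P = (4, 5)
  4P = (4, 2)
  5P = (6, 1)
  6P = (1, 4)
  7P = O

ord(P) = 7


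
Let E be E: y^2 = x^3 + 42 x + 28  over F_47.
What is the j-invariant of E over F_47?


Delta = -16(4 a^3 + 27 b^2) mod 47 = 4
-1728 * (4 a)^3 = -1728 * (4*42)^3 mod 47 = 31
j = 31 * 4^(-1) mod 47 = 43

j = 43 (mod 47)


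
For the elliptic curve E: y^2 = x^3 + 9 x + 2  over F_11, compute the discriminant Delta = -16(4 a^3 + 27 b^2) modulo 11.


4 a^3 + 27 b^2 = 4*9^3 + 27*2^2 = 2916 + 108 = 3024
Delta = -16 * (3024) = -48384
Delta mod 11 = 5

Delta = 5 (mod 11)


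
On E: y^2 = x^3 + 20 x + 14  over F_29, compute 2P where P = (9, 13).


Doubling: s = (3 x1^2 + a) / (2 y1)
s = (3*9^2 + 20) / (2*13) mod 29 = 9
x3 = s^2 - 2 x1 mod 29 = 9^2 - 2*9 = 5
y3 = s (x1 - x3) - y1 mod 29 = 9 * (9 - 5) - 13 = 23

2P = (5, 23)


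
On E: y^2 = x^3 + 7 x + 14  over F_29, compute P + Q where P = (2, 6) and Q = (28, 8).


P != Q, so use the chord formula.
s = (y2 - y1) / (x2 - x1) = (2) / (26) mod 29 = 9
x3 = s^2 - x1 - x2 mod 29 = 9^2 - 2 - 28 = 22
y3 = s (x1 - x3) - y1 mod 29 = 9 * (2 - 22) - 6 = 17

P + Q = (22, 17)


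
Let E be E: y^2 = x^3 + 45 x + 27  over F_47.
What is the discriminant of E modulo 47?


4 a^3 + 27 b^2 = 4*45^3 + 27*27^2 = 364500 + 19683 = 384183
Delta = -16 * (384183) = -6146928
Delta mod 47 = 14

Delta = 14 (mod 47)


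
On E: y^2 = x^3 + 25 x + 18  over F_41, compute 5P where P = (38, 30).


k = 5 = 101_2 (binary, LSB first: 101)
Double-and-add from P = (38, 30):
  bit 0 = 1: acc = O + (38, 30) = (38, 30)
  bit 1 = 0: acc unchanged = (38, 30)
  bit 2 = 1: acc = (38, 30) + (4, 31) = (35, 29)

5P = (35, 29)


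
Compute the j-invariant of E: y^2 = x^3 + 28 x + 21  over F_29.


Delta = -16(4 a^3 + 27 b^2) mod 29 = 24
-1728 * (4 a)^3 = -1728 * (4*28)^3 mod 29 = 15
j = 15 * 24^(-1) mod 29 = 26

j = 26 (mod 29)


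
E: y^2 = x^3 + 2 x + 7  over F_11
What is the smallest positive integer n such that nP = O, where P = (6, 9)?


Compute successive multiples of P until we hit O:
  1P = (6, 9)
  2P = (10, 2)
  3P = (7, 1)
  4P = (7, 10)
  5P = (10, 9)
  6P = (6, 2)
  7P = O

ord(P) = 7


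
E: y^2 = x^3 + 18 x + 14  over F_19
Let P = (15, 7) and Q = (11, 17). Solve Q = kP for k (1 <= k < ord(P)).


Enumerate multiples of P until we hit Q = (11, 17):
  1P = (15, 7)
  2P = (12, 18)
  3P = (16, 3)
  4P = (4, 6)
  5P = (11, 2)
  6P = (10, 4)
  7P = (5, 18)
  8P = (8, 10)
  9P = (2, 1)
  10P = (3, 0)
  11P = (2, 18)
  12P = (8, 9)
  13P = (5, 1)
  14P = (10, 15)
  15P = (11, 17)
Match found at i = 15.

k = 15


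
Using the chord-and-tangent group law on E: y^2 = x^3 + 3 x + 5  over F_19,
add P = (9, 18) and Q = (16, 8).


P != Q, so use the chord formula.
s = (y2 - y1) / (x2 - x1) = (9) / (7) mod 19 = 4
x3 = s^2 - x1 - x2 mod 19 = 4^2 - 9 - 16 = 10
y3 = s (x1 - x3) - y1 mod 19 = 4 * (9 - 10) - 18 = 16

P + Q = (10, 16)


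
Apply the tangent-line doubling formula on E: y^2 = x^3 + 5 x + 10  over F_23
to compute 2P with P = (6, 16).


Doubling: s = (3 x1^2 + a) / (2 y1)
s = (3*6^2 + 5) / (2*16) mod 23 = 10
x3 = s^2 - 2 x1 mod 23 = 10^2 - 2*6 = 19
y3 = s (x1 - x3) - y1 mod 23 = 10 * (6 - 19) - 16 = 15

2P = (19, 15)


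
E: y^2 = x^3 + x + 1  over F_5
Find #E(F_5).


For each x in F_5, count y with y^2 = x^3 + 1 x + 1 mod 5:
  x = 0: RHS = 1, y in [1, 4]  -> 2 point(s)
  x = 2: RHS = 1, y in [1, 4]  -> 2 point(s)
  x = 3: RHS = 1, y in [1, 4]  -> 2 point(s)
  x = 4: RHS = 4, y in [2, 3]  -> 2 point(s)
Affine points: 8. Add the point at infinity: total = 9.

#E(F_5) = 9


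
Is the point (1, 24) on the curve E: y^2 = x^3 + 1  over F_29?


Check whether y^2 = x^3 + 0 x + 1 (mod 29) for (x, y) = (1, 24).
LHS: y^2 = 24^2 mod 29 = 25
RHS: x^3 + 0 x + 1 = 1^3 + 0*1 + 1 mod 29 = 2
LHS != RHS

No, not on the curve


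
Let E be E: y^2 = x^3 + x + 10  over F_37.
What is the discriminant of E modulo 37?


4 a^3 + 27 b^2 = 4*1^3 + 27*10^2 = 4 + 2700 = 2704
Delta = -16 * (2704) = -43264
Delta mod 37 = 26

Delta = 26 (mod 37)


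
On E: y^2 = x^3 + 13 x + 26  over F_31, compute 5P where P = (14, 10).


k = 5 = 101_2 (binary, LSB first: 101)
Double-and-add from P = (14, 10):
  bit 0 = 1: acc = O + (14, 10) = (14, 10)
  bit 1 = 0: acc unchanged = (14, 10)
  bit 2 = 1: acc = (14, 10) + (4, 24) = (10, 3)

5P = (10, 3)


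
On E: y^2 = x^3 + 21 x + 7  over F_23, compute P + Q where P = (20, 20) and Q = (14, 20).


P != Q, so use the chord formula.
s = (y2 - y1) / (x2 - x1) = (0) / (17) mod 23 = 0
x3 = s^2 - x1 - x2 mod 23 = 0^2 - 20 - 14 = 12
y3 = s (x1 - x3) - y1 mod 23 = 0 * (20 - 12) - 20 = 3

P + Q = (12, 3)


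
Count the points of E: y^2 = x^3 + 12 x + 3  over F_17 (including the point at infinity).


For each x in F_17, count y with y^2 = x^3 + 12 x + 3 mod 17:
  x = 1: RHS = 16, y in [4, 13]  -> 2 point(s)
  x = 2: RHS = 1, y in [1, 16]  -> 2 point(s)
  x = 3: RHS = 15, y in [7, 10]  -> 2 point(s)
  x = 4: RHS = 13, y in [8, 9]  -> 2 point(s)
  x = 5: RHS = 1, y in [1, 16]  -> 2 point(s)
  x = 6: RHS = 2, y in [6, 11]  -> 2 point(s)
  x = 8: RHS = 16, y in [4, 13]  -> 2 point(s)
  x = 10: RHS = 1, y in [1, 16]  -> 2 point(s)
  x = 11: RHS = 4, y in [2, 15]  -> 2 point(s)
  x = 14: RHS = 8, y in [5, 12]  -> 2 point(s)
Affine points: 20. Add the point at infinity: total = 21.

#E(F_17) = 21


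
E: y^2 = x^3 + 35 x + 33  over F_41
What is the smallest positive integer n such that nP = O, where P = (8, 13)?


Compute successive multiples of P until we hit O:
  1P = (8, 13)
  2P = (0, 19)
  3P = (31, 35)
  4P = (4, 14)
  5P = (6, 7)
  6P = (36, 26)
  7P = (39, 18)
  8P = (25, 16)
  ... (continuing to 36P)
  36P = O

ord(P) = 36


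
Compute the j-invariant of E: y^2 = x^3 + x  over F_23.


Delta = -16(4 a^3 + 27 b^2) mod 23 = 5
-1728 * (4 a)^3 = -1728 * (4*1)^3 mod 23 = 15
j = 15 * 5^(-1) mod 23 = 3

j = 3 (mod 23)


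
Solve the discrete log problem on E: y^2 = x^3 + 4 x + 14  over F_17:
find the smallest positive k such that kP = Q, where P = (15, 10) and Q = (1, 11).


Enumerate multiples of P until we hit Q = (1, 11):
  1P = (15, 10)
  2P = (6, 4)
  3P = (4, 3)
  4P = (14, 3)
  5P = (3, 6)
  6P = (1, 6)
  7P = (16, 14)
  8P = (2, 8)
  9P = (13, 6)
  10P = (10, 0)
  11P = (13, 11)
  12P = (2, 9)
  13P = (16, 3)
  14P = (1, 11)
Match found at i = 14.

k = 14


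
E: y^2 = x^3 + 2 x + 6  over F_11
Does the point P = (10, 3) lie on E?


Check whether y^2 = x^3 + 2 x + 6 (mod 11) for (x, y) = (10, 3).
LHS: y^2 = 3^2 mod 11 = 9
RHS: x^3 + 2 x + 6 = 10^3 + 2*10 + 6 mod 11 = 3
LHS != RHS

No, not on the curve


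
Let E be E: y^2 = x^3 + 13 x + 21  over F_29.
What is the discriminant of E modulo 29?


4 a^3 + 27 b^2 = 4*13^3 + 27*21^2 = 8788 + 11907 = 20695
Delta = -16 * (20695) = -331120
Delta mod 29 = 2

Delta = 2 (mod 29)


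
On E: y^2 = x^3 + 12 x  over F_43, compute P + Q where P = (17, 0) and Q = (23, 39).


P != Q, so use the chord formula.
s = (y2 - y1) / (x2 - x1) = (39) / (6) mod 43 = 28
x3 = s^2 - x1 - x2 mod 43 = 28^2 - 17 - 23 = 13
y3 = s (x1 - x3) - y1 mod 43 = 28 * (17 - 13) - 0 = 26

P + Q = (13, 26)


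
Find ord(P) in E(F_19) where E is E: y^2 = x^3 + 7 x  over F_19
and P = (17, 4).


Compute successive multiples of P until we hit O:
  1P = (17, 4)
  2P = (4, 15)
  3P = (4, 4)
  4P = (17, 15)
  5P = O

ord(P) = 5


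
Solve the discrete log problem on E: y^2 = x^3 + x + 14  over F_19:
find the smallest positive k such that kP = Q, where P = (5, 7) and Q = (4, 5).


Enumerate multiples of P until we hit Q = (4, 5):
  1P = (5, 7)
  2P = (9, 12)
  3P = (3, 5)
  4P = (12, 5)
  5P = (11, 11)
  6P = (14, 6)
  7P = (4, 14)
  8P = (2, 10)
  9P = (13, 1)
  10P = (17, 2)
  11P = (1, 4)
  12P = (10, 13)
  13P = (10, 6)
  14P = (1, 15)
  15P = (17, 17)
  16P = (13, 18)
  17P = (2, 9)
  18P = (4, 5)
Match found at i = 18.

k = 18


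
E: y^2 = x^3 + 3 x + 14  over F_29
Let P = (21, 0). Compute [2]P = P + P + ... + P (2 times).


k = 2 = 10_2 (binary, LSB first: 01)
Double-and-add from P = (21, 0):
  bit 0 = 0: acc unchanged = O
  bit 1 = 1: acc = O + O = O

2P = O


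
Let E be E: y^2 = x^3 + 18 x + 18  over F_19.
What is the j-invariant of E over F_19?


Delta = -16(4 a^3 + 27 b^2) mod 19 = 12
-1728 * (4 a)^3 = -1728 * (4*18)^3 mod 19 = 12
j = 12 * 12^(-1) mod 19 = 1

j = 1 (mod 19)


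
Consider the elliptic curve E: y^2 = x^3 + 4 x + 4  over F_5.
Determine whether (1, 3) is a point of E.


Check whether y^2 = x^3 + 4 x + 4 (mod 5) for (x, y) = (1, 3).
LHS: y^2 = 3^2 mod 5 = 4
RHS: x^3 + 4 x + 4 = 1^3 + 4*1 + 4 mod 5 = 4
LHS = RHS

Yes, on the curve


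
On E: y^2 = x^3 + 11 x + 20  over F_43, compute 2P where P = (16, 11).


Doubling: s = (3 x1^2 + a) / (2 y1)
s = (3*16^2 + 11) / (2*11) mod 43 = 10
x3 = s^2 - 2 x1 mod 43 = 10^2 - 2*16 = 25
y3 = s (x1 - x3) - y1 mod 43 = 10 * (16 - 25) - 11 = 28

2P = (25, 28)


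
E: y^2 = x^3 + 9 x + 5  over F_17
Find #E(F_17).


For each x in F_17, count y with y^2 = x^3 + 9 x + 5 mod 17:
  x = 1: RHS = 15, y in [7, 10]  -> 2 point(s)
  x = 3: RHS = 8, y in [5, 12]  -> 2 point(s)
  x = 9: RHS = 16, y in [4, 13]  -> 2 point(s)
  x = 14: RHS = 2, y in [6, 11]  -> 2 point(s)
  x = 15: RHS = 13, y in [8, 9]  -> 2 point(s)
Affine points: 10. Add the point at infinity: total = 11.

#E(F_17) = 11


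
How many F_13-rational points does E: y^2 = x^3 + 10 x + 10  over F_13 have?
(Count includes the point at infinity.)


For each x in F_13, count y with y^2 = x^3 + 10 x + 10 mod 13:
  x = 0: RHS = 10, y in [6, 7]  -> 2 point(s)
  x = 2: RHS = 12, y in [5, 8]  -> 2 point(s)
  x = 4: RHS = 10, y in [6, 7]  -> 2 point(s)
  x = 5: RHS = 3, y in [4, 9]  -> 2 point(s)
  x = 6: RHS = 0, y in [0]  -> 1 point(s)
  x = 8: RHS = 4, y in [2, 11]  -> 2 point(s)
  x = 9: RHS = 10, y in [6, 7]  -> 2 point(s)
  x = 12: RHS = 12, y in [5, 8]  -> 2 point(s)
Affine points: 15. Add the point at infinity: total = 16.

#E(F_13) = 16


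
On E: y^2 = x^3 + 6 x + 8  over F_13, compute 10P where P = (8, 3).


k = 10 = 1010_2 (binary, LSB first: 0101)
Double-and-add from P = (8, 3):
  bit 0 = 0: acc unchanged = O
  bit 1 = 1: acc = O + (7, 4) = (7, 4)
  bit 2 = 0: acc unchanged = (7, 4)
  bit 3 = 1: acc = (7, 4) + (3, 12) = (7, 9)

10P = (7, 9)


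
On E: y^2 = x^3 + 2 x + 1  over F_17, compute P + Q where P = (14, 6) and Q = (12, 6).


P != Q, so use the chord formula.
s = (y2 - y1) / (x2 - x1) = (0) / (15) mod 17 = 0
x3 = s^2 - x1 - x2 mod 17 = 0^2 - 14 - 12 = 8
y3 = s (x1 - x3) - y1 mod 17 = 0 * (14 - 8) - 6 = 11

P + Q = (8, 11)


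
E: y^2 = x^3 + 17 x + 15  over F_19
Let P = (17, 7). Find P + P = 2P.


Doubling: s = (3 x1^2 + a) / (2 y1)
s = (3*17^2 + 17) / (2*7) mod 19 = 17
x3 = s^2 - 2 x1 mod 19 = 17^2 - 2*17 = 8
y3 = s (x1 - x3) - y1 mod 19 = 17 * (17 - 8) - 7 = 13

2P = (8, 13)


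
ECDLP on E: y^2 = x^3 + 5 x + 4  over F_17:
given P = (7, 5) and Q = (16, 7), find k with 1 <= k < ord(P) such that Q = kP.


Enumerate multiples of P until we hit Q = (16, 7):
  1P = (7, 5)
  2P = (11, 9)
  3P = (0, 2)
  4P = (14, 9)
  5P = (5, 1)
  6P = (9, 8)
  7P = (16, 7)
Match found at i = 7.

k = 7
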